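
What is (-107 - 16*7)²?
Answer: 47961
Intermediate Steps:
(-107 - 16*7)² = (-107 - 112)² = (-219)² = 47961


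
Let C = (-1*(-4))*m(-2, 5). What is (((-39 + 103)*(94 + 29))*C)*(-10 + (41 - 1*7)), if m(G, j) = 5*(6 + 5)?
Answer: 41564160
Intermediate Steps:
m(G, j) = 55 (m(G, j) = 5*11 = 55)
C = 220 (C = -1*(-4)*55 = 4*55 = 220)
(((-39 + 103)*(94 + 29))*C)*(-10 + (41 - 1*7)) = (((-39 + 103)*(94 + 29))*220)*(-10 + (41 - 1*7)) = ((64*123)*220)*(-10 + (41 - 7)) = (7872*220)*(-10 + 34) = 1731840*24 = 41564160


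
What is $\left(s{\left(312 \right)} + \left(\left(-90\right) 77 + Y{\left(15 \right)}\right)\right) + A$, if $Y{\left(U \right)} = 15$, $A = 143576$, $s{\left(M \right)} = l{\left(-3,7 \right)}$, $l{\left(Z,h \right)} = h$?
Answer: $136668$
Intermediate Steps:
$s{\left(M \right)} = 7$
$\left(s{\left(312 \right)} + \left(\left(-90\right) 77 + Y{\left(15 \right)}\right)\right) + A = \left(7 + \left(\left(-90\right) 77 + 15\right)\right) + 143576 = \left(7 + \left(-6930 + 15\right)\right) + 143576 = \left(7 - 6915\right) + 143576 = -6908 + 143576 = 136668$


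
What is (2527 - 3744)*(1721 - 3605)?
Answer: 2292828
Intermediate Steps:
(2527 - 3744)*(1721 - 3605) = -1217*(-1884) = 2292828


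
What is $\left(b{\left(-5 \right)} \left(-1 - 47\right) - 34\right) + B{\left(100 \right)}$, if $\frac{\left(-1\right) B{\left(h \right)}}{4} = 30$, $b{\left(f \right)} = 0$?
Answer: $-154$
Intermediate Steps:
$B{\left(h \right)} = -120$ ($B{\left(h \right)} = \left(-4\right) 30 = -120$)
$\left(b{\left(-5 \right)} \left(-1 - 47\right) - 34\right) + B{\left(100 \right)} = \left(0 \left(-1 - 47\right) - 34\right) - 120 = \left(0 \left(-48\right) - 34\right) - 120 = \left(0 - 34\right) - 120 = -34 - 120 = -154$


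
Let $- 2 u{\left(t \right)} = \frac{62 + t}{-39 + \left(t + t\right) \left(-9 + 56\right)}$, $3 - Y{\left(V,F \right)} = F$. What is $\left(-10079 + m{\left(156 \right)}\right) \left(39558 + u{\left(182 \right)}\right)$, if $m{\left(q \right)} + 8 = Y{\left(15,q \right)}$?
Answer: $- \frac{6914205491200}{17069} \approx -4.0507 \cdot 10^{8}$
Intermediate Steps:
$Y{\left(V,F \right)} = 3 - F$
$m{\left(q \right)} = -5 - q$ ($m{\left(q \right)} = -8 - \left(-3 + q\right) = -5 - q$)
$u{\left(t \right)} = - \frac{62 + t}{2 \left(-39 + 94 t\right)}$ ($u{\left(t \right)} = - \frac{\left(62 + t\right) \frac{1}{-39 + \left(t + t\right) \left(-9 + 56\right)}}{2} = - \frac{\left(62 + t\right) \frac{1}{-39 + 2 t 47}}{2} = - \frac{\left(62 + t\right) \frac{1}{-39 + 94 t}}{2} = - \frac{\frac{1}{-39 + 94 t} \left(62 + t\right)}{2} = - \frac{62 + t}{2 \left(-39 + 94 t\right)}$)
$\left(-10079 + m{\left(156 \right)}\right) \left(39558 + u{\left(182 \right)}\right) = \left(-10079 - 161\right) \left(39558 + \frac{-62 - 182}{2 \left(-39 + 94 \cdot 182\right)}\right) = \left(-10079 - 161\right) \left(39558 + \frac{-62 - 182}{2 \left(-39 + 17108\right)}\right) = \left(-10079 - 161\right) \left(39558 + \frac{1}{2} \cdot \frac{1}{17069} \left(-244\right)\right) = - 10240 \left(39558 + \frac{1}{2} \cdot \frac{1}{17069} \left(-244\right)\right) = - 10240 \left(39558 - \frac{122}{17069}\right) = \left(-10240\right) \frac{675215380}{17069} = - \frac{6914205491200}{17069}$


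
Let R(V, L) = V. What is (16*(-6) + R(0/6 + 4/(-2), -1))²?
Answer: 9604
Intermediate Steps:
(16*(-6) + R(0/6 + 4/(-2), -1))² = (16*(-6) + (0/6 + 4/(-2)))² = (-96 + (0*(⅙) + 4*(-½)))² = (-96 + (0 - 2))² = (-96 - 2)² = (-98)² = 9604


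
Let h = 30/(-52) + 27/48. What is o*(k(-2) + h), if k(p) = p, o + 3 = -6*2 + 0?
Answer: 6285/208 ≈ 30.216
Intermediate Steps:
o = -15 (o = -3 + (-6*2 + 0) = -3 + (-12 + 0) = -3 - 12 = -15)
h = -3/208 (h = 30*(-1/52) + 27*(1/48) = -15/26 + 9/16 = -3/208 ≈ -0.014423)
o*(k(-2) + h) = -15*(-2 - 3/208) = -15*(-419/208) = 6285/208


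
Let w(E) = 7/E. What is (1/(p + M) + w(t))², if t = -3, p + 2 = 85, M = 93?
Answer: 1510441/278784 ≈ 5.4180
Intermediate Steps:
p = 83 (p = -2 + 85 = 83)
(1/(p + M) + w(t))² = (1/(83 + 93) + 7/(-3))² = (1/176 + 7*(-⅓))² = (1/176 - 7/3)² = (-1229/528)² = 1510441/278784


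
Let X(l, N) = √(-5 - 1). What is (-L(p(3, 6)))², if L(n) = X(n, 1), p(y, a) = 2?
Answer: -6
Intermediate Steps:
X(l, N) = I*√6 (X(l, N) = √(-6) = I*√6)
L(n) = I*√6
(-L(p(3, 6)))² = (-I*√6)² = -6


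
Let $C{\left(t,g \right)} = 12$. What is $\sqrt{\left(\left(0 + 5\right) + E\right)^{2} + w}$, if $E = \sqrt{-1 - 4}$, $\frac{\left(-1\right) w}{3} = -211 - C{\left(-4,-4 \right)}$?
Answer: $\sqrt{689 + 10 i \sqrt{5}} \approx 26.252 + 0.4259 i$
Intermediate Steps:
$w = 669$ ($w = - 3 \left(-211 - 12\right) = \left(-3\right) \left(-223\right) = 669$)
$E = i \sqrt{5}$ ($E = \sqrt{-5} = i \sqrt{5} \approx 2.2361 i$)
$\sqrt{\left(\left(0 + 5\right) + E\right)^{2} + w} = \sqrt{\left(\left(0 + 5\right) + i \sqrt{5}\right)^{2} + 669} = \sqrt{\left(5 + i \sqrt{5}\right)^{2} + 669} = \sqrt{669 + \left(5 + i \sqrt{5}\right)^{2}}$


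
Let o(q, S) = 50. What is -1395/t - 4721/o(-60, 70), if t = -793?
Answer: -3674003/39650 ≈ -92.661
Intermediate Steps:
-1395/t - 4721/o(-60, 70) = -1395/(-793) - 4721/50 = -1395*(-1/793) - 4721*1/50 = 1395/793 - 4721/50 = -3674003/39650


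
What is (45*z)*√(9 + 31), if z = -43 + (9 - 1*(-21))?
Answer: -1170*√10 ≈ -3699.9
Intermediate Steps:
z = -13 (z = -43 + (9 + 21) = -43 + 30 = -13)
(45*z)*√(9 + 31) = (45*(-13))*√(9 + 31) = -1170*√10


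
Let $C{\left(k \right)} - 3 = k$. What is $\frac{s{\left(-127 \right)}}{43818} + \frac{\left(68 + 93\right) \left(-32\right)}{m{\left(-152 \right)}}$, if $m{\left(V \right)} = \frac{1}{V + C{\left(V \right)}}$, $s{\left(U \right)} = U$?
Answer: $\frac{67950851009}{43818} \approx 1.5508 \cdot 10^{6}$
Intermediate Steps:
$C{\left(k \right)} = 3 + k$
$m{\left(V \right)} = \frac{1}{3 + 2 V}$ ($m{\left(V \right)} = \frac{1}{V + \left(3 + V\right)} = \frac{1}{3 + 2 V}$)
$\frac{s{\left(-127 \right)}}{43818} + \frac{\left(68 + 93\right) \left(-32\right)}{m{\left(-152 \right)}} = - \frac{127}{43818} + \frac{\left(68 + 93\right) \left(-32\right)}{\frac{1}{3 + 2 \left(-152\right)}} = \left(-127\right) \frac{1}{43818} + \frac{161 \left(-32\right)}{\frac{1}{3 - 304}} = - \frac{127}{43818} - \frac{5152}{\frac{1}{-301}} = - \frac{127}{43818} - \frac{5152}{- \frac{1}{301}} = - \frac{127}{43818} - -1550752 = - \frac{127}{43818} + 1550752 = \frac{67950851009}{43818}$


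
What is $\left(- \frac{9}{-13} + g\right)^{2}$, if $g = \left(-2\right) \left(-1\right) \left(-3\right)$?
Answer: $\frac{4761}{169} \approx 28.172$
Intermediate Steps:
$g = -6$ ($g = 2 \left(-3\right) = -6$)
$\left(- \frac{9}{-13} + g\right)^{2} = \left(- \frac{9}{-13} - 6\right)^{2} = \left(\left(-9\right) \left(- \frac{1}{13}\right) - 6\right)^{2} = \left(\frac{9}{13} - 6\right)^{2} = \left(- \frac{69}{13}\right)^{2} = \frac{4761}{169}$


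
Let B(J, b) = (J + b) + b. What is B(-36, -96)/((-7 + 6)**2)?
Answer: -228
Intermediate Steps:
B(J, b) = J + 2*b
B(-36, -96)/((-7 + 6)**2) = (-36 + 2*(-96))/((-7 + 6)**2) = (-36 - 192)/((-1)**2) = -228/1 = -228*1 = -228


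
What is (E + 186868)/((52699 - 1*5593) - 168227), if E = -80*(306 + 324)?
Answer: -136468/121121 ≈ -1.1267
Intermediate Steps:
E = -50400 (E = -80*630 = -50400)
(E + 186868)/((52699 - 1*5593) - 168227) = (-50400 + 186868)/((52699 - 1*5593) - 168227) = 136468/((52699 - 5593) - 168227) = 136468/(47106 - 168227) = 136468/(-121121) = 136468*(-1/121121) = -136468/121121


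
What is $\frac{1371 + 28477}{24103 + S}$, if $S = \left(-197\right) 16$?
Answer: $\frac{104}{73} \approx 1.4247$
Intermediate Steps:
$S = -3152$
$\frac{1371 + 28477}{24103 + S} = \frac{1371 + 28477}{24103 - 3152} = \frac{29848}{20951} = 29848 \cdot \frac{1}{20951} = \frac{104}{73}$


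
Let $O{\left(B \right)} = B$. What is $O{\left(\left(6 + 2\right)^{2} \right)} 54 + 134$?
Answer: $3590$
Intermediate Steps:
$O{\left(\left(6 + 2\right)^{2} \right)} 54 + 134 = \left(6 + 2\right)^{2} \cdot 54 + 134 = 8^{2} \cdot 54 + 134 = 64 \cdot 54 + 134 = 3456 + 134 = 3590$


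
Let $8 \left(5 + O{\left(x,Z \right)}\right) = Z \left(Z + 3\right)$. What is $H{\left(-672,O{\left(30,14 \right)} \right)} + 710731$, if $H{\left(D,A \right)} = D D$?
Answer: $1162315$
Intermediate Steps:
$O{\left(x,Z \right)} = -5 + \frac{Z \left(3 + Z\right)}{8}$ ($O{\left(x,Z \right)} = -5 + \frac{Z \left(Z + 3\right)}{8} = -5 + \frac{Z \left(3 + Z\right)}{8}$)
$H{\left(D,A \right)} = D^{2}$
$H{\left(-672,O{\left(30,14 \right)} \right)} + 710731 = \left(-672\right)^{2} + 710731 = 451584 + 710731 = 1162315$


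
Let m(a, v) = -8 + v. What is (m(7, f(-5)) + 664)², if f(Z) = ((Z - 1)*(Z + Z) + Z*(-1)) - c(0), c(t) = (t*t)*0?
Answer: 519841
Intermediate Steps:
c(t) = 0 (c(t) = t²*0 = 0)
f(Z) = -Z + 2*Z*(-1 + Z) (f(Z) = ((Z - 1)*(Z + Z) + Z*(-1)) - 1*0 = ((-1 + Z)*(2*Z) - Z) + 0 = (2*Z*(-1 + Z) - Z) + 0 = (-Z + 2*Z*(-1 + Z)) + 0 = -Z + 2*Z*(-1 + Z))
(m(7, f(-5)) + 664)² = ((-8 - 5*(-3 + 2*(-5))) + 664)² = ((-8 - 5*(-3 - 10)) + 664)² = ((-8 - 5*(-13)) + 664)² = ((-8 + 65) + 664)² = (57 + 664)² = 721² = 519841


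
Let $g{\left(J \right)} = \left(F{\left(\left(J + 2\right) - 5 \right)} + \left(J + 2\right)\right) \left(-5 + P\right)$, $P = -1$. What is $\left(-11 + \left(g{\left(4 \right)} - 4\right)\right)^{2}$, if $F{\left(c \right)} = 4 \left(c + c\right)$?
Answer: $9801$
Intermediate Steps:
$F{\left(c \right)} = 8 c$ ($F{\left(c \right)} = 4 \cdot 2 c = 8 c$)
$g{\left(J \right)} = 132 - 54 J$ ($g{\left(J \right)} = \left(8 \left(\left(J + 2\right) - 5\right) + \left(J + 2\right)\right) \left(-5 - 1\right) = \left(8 \left(\left(2 + J\right) - 5\right) + \left(2 + J\right)\right) \left(-6\right) = \left(8 \left(-3 + J\right) + \left(2 + J\right)\right) \left(-6\right) = \left(\left(-24 + 8 J\right) + \left(2 + J\right)\right) \left(-6\right) = \left(-22 + 9 J\right) \left(-6\right) = 132 - 54 J$)
$\left(-11 + \left(g{\left(4 \right)} - 4\right)\right)^{2} = \left(-11 + \left(\left(132 - 216\right) - 4\right)\right)^{2} = \left(-11 - 88\right)^{2} = \left(-99\right)^{2} = 9801$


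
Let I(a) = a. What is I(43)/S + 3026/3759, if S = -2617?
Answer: 7757405/9837303 ≈ 0.78857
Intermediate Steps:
I(43)/S + 3026/3759 = 43/(-2617) + 3026/3759 = 43*(-1/2617) + 3026*(1/3759) = -43/2617 + 3026/3759 = 7757405/9837303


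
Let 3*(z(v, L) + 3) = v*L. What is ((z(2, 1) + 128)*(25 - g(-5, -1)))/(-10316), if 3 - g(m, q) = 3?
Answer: -9425/30948 ≈ -0.30454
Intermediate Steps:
g(m, q) = 0 (g(m, q) = 3 - 1*3 = 3 - 3 = 0)
z(v, L) = -3 + L*v/3 (z(v, L) = -3 + (v*L)/3 = -3 + (L*v)/3 = -3 + L*v/3)
((z(2, 1) + 128)*(25 - g(-5, -1)))/(-10316) = (((-3 + (⅓)*1*2) + 128)*(25 - 1*0))/(-10316) = (((-3 + ⅔) + 128)*(25 + 0))*(-1/10316) = ((-7/3 + 128)*25)*(-1/10316) = ((377/3)*25)*(-1/10316) = (9425/3)*(-1/10316) = -9425/30948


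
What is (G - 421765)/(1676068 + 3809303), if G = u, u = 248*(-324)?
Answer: -502117/5485371 ≈ -0.091537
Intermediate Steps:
u = -80352
G = -80352
(G - 421765)/(1676068 + 3809303) = (-80352 - 421765)/(1676068 + 3809303) = -502117/5485371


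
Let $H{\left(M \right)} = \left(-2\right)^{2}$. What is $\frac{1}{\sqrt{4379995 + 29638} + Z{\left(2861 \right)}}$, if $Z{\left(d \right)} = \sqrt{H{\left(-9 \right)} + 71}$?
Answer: $\frac{1}{\sqrt{4409633} + 5 \sqrt{3}} \approx 0.00047425$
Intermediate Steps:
$H{\left(M \right)} = 4$
$Z{\left(d \right)} = 5 \sqrt{3}$ ($Z{\left(d \right)} = \sqrt{4 + 71} = \sqrt{75} = 5 \sqrt{3}$)
$\frac{1}{\sqrt{4379995 + 29638} + Z{\left(2861 \right)}} = \frac{1}{\sqrt{4379995 + 29638} + 5 \sqrt{3}} = \frac{1}{\sqrt{4409633} + 5 \sqrt{3}}$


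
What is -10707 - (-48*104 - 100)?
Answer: -5615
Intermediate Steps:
-10707 - (-48*104 - 100) = -10707 - (-4992 - 100) = -10707 - 1*(-5092) = -10707 + 5092 = -5615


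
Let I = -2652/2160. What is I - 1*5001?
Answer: -900401/180 ≈ -5002.2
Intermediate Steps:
I = -221/180 (I = -2652*1/2160 = -221/180 ≈ -1.2278)
I - 1*5001 = -221/180 - 1*5001 = -221/180 - 5001 = -900401/180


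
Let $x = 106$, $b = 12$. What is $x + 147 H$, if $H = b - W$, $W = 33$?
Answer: $-2981$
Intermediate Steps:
$H = -21$ ($H = 12 - 33 = -21$)
$x + 147 H = 106 + 147 \left(-21\right) = 106 - 3087 = -2981$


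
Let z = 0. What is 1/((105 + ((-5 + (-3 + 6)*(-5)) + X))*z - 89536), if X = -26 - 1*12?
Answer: -1/89536 ≈ -1.1169e-5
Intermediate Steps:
X = -38 (X = -26 - 12 = -38)
1/((105 + ((-5 + (-3 + 6)*(-5)) + X))*z - 89536) = 1/((105 + ((-5 + (-3 + 6)*(-5)) - 38))*0 - 89536) = 1/((105 + ((-5 + 3*(-5)) - 38))*0 - 89536) = 1/((105 + ((-5 - 15) - 38))*0 - 89536) = 1/((105 + (-20 - 38))*0 - 89536) = 1/((105 - 58)*0 - 89536) = 1/(47*0 - 89536) = 1/(0 - 89536) = 1/(-89536) = -1/89536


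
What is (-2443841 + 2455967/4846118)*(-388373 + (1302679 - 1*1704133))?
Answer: 9354031265467324117/4846118 ≈ 1.9302e+12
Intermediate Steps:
(-2443841 + 2455967/4846118)*(-388373 + (1302679 - 1*1704133)) = (-2443841 + 2455967*(1/4846118))*(-388373 + (1302679 - 1704133)) = (-2443841 + 2455967/4846118)*(-388373 - 401454) = -11843139403271/4846118*(-789827) = 9354031265467324117/4846118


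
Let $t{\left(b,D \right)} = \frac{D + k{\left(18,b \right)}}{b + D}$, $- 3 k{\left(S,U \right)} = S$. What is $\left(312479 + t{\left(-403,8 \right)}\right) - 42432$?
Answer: $\frac{106668563}{395} \approx 2.7005 \cdot 10^{5}$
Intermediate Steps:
$k{\left(S,U \right)} = - \frac{S}{3}$
$t{\left(b,D \right)} = \frac{-6 + D}{D + b}$ ($t{\left(b,D \right)} = \frac{D - 6}{b + D} = \frac{D - 6}{D + b} = \frac{-6 + D}{D + b}$)
$\left(312479 + t{\left(-403,8 \right)}\right) - 42432 = \left(312479 + \frac{-6 + 8}{8 - 403}\right) - 42432 = \left(312479 + \frac{1}{-395} \cdot 2\right) - 42432 = \left(312479 - \frac{2}{395}\right) - 42432 = \frac{123429203}{395} - 42432 = \frac{106668563}{395}$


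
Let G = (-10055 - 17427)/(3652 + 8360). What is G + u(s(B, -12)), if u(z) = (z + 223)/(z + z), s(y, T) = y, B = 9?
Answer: 2099/198 ≈ 10.601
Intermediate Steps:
u(z) = (223 + z)/(2*z) (u(z) = (223 + z)/((2*z)) = (223 + z)*(1/(2*z)) = (223 + z)/(2*z))
G = -151/66 (G = -27482/12012 = -27482*1/12012 = -151/66 ≈ -2.2879)
G + u(s(B, -12)) = -151/66 + (½)*(223 + 9)/9 = -151/66 + (½)*(⅑)*232 = -151/66 + 116/9 = 2099/198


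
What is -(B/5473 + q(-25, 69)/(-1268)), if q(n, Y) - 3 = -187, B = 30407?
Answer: -760829/133457 ≈ -5.7009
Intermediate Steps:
q(n, Y) = -184 (q(n, Y) = 3 - 187 = -184)
-(B/5473 + q(-25, 69)/(-1268)) = -(30407/5473 - 184/(-1268)) = -(30407*(1/5473) - 184*(-1/1268)) = -(2339/421 + 46/317) = -1*760829/133457 = -760829/133457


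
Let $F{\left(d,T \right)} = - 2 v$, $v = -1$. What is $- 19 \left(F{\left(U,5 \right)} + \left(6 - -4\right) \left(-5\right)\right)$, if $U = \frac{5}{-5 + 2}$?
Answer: $912$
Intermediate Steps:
$U = - \frac{5}{3}$ ($U = \frac{5}{-3} = 5 \left(- \frac{1}{3}\right) = - \frac{5}{3} \approx -1.6667$)
$F{\left(d,T \right)} = 2$ ($F{\left(d,T \right)} = \left(-2\right) \left(-1\right) = 2$)
$- 19 \left(F{\left(U,5 \right)} + \left(6 - -4\right) \left(-5\right)\right) = - 19 \left(2 + \left(6 - -4\right) \left(-5\right)\right) = - 19 \left(2 + \left(6 + 4\right) \left(-5\right)\right) = - 19 \left(2 + 10 \left(-5\right)\right) = - 19 \left(2 - 50\right) = \left(-19\right) \left(-48\right) = 912$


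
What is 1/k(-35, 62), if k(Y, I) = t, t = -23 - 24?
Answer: -1/47 ≈ -0.021277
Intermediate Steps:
t = -47
k(Y, I) = -47
1/k(-35, 62) = 1/(-47) = -1/47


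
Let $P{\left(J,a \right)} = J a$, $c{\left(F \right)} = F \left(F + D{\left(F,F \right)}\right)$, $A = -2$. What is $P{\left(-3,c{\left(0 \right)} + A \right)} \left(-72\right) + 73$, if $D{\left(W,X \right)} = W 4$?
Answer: $-359$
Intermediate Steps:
$D{\left(W,X \right)} = 4 W$
$c{\left(F \right)} = 5 F^{2}$ ($c{\left(F \right)} = F \left(F + 4 F\right) = F 5 F = 5 F^{2}$)
$P{\left(-3,c{\left(0 \right)} + A \right)} \left(-72\right) + 73 = - 3 \left(5 \cdot 0^{2} - 2\right) \left(-72\right) + 73 = - 3 \left(5 \cdot 0 - 2\right) \left(-72\right) + 73 = - 3 \left(0 - 2\right) \left(-72\right) + 73 = \left(-3\right) \left(-2\right) \left(-72\right) + 73 = 6 \left(-72\right) + 73 = -432 + 73 = -359$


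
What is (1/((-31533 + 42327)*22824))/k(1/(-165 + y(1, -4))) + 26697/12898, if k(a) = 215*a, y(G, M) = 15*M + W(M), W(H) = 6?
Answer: 235680604014703/113863296874320 ≈ 2.0699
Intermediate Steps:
y(G, M) = 6 + 15*M (y(G, M) = 15*M + 6 = 6 + 15*M)
(1/((-31533 + 42327)*22824))/k(1/(-165 + y(1, -4))) + 26697/12898 = (1/((-31533 + 42327)*22824))/((215/(-165 + (6 + 15*(-4))))) + 26697/12898 = ((1/22824)/10794)/((215/(-165 + (6 - 60)))) + 26697*(1/12898) = ((1/10794)*(1/22824))/((215/(-165 - 54))) + 26697/12898 = 1/(246362256*((215/(-219)))) + 26697/12898 = 1/(246362256*((215*(-1/219)))) + 26697/12898 = 1/(246362256*(-215/219)) + 26697/12898 = (1/246362256)*(-219/215) + 26697/12898 = -73/17655961680 + 26697/12898 = 235680604014703/113863296874320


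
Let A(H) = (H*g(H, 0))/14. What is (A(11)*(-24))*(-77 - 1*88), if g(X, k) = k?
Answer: 0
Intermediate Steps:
A(H) = 0 (A(H) = (H*0)/14 = 0*(1/14) = 0)
(A(11)*(-24))*(-77 - 1*88) = (0*(-24))*(-77 - 1*88) = 0*(-77 - 88) = 0*(-165) = 0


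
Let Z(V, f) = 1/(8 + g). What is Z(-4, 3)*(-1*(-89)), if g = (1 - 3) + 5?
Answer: 89/11 ≈ 8.0909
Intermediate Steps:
g = 3 (g = -2 + 5 = 3)
Z(V, f) = 1/11 (Z(V, f) = 1/(8 + 3) = 1/11)
Z(-4, 3)*(-1*(-89)) = (-1*(-89))/11 = (1/11)*89 = 89/11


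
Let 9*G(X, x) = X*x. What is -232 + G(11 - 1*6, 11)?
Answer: -2033/9 ≈ -225.89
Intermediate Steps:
G(X, x) = X*x/9 (G(X, x) = (X*x)/9 = X*x/9)
-232 + G(11 - 1*6, 11) = -232 + (1/9)*(11 - 1*6)*11 = -232 + (1/9)*(11 - 6)*11 = -232 + (1/9)*5*11 = -232 + 55/9 = -2033/9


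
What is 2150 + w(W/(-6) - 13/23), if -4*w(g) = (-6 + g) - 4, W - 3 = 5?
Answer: 594221/276 ≈ 2153.0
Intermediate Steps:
W = 8 (W = 3 + 5 = 8)
w(g) = 5/2 - g/4 (w(g) = -((-6 + g) - 4)/4 = -(-10 + g)/4 = 5/2 - g/4)
2150 + w(W/(-6) - 13/23) = 2150 + (5/2 - (8/(-6) - 13/23)/4) = 2150 + (5/2 - (8*(-⅙) - 13*1/23)/4) = 2150 + (5/2 - (-4/3 - 13/23)/4) = 2150 + (5/2 - ¼*(-131/69)) = 2150 + (5/2 + 131/276) = 2150 + 821/276 = 594221/276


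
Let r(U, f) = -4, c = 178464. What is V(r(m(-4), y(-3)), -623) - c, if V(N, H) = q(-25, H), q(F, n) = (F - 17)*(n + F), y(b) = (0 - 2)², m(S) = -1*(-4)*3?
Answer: -151248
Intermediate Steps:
m(S) = 12 (m(S) = 4*3 = 12)
y(b) = 4 (y(b) = (-2)² = 4)
q(F, n) = (-17 + F)*(F + n)
V(N, H) = 1050 - 42*H (V(N, H) = (-25)² - 17*(-25) - 17*H - 25*H = 625 + 425 - 17*H - 25*H = 1050 - 42*H)
V(r(m(-4), y(-3)), -623) - c = (1050 - 42*(-623)) - 1*178464 = (1050 + 26166) - 178464 = 27216 - 178464 = -151248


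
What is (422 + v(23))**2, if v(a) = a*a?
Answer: 904401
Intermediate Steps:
v(a) = a**2
(422 + v(23))**2 = (422 + 23**2)**2 = (422 + 529)**2 = 951**2 = 904401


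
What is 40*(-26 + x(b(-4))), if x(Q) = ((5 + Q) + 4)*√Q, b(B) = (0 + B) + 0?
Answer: -1040 + 400*I ≈ -1040.0 + 400.0*I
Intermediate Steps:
b(B) = B (b(B) = B + 0 = B)
x(Q) = √Q*(9 + Q) (x(Q) = (9 + Q)*√Q = √Q*(9 + Q))
40*(-26 + x(b(-4))) = 40*(-26 + √(-4)*(9 - 4)) = 40*(-26 + (2*I)*5) = 40*(-26 + 10*I) = -1040 + 400*I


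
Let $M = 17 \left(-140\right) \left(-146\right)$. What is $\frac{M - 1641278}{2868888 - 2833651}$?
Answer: $- \frac{1293798}{35237} \approx -36.717$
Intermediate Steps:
$M = 347480$ ($M = \left(-2380\right) \left(-146\right) = 347480$)
$\frac{M - 1641278}{2868888 - 2833651} = \frac{347480 - 1641278}{2868888 - 2833651} = - \frac{1293798}{2868888 - 2833651} = - \frac{1293798}{35237}$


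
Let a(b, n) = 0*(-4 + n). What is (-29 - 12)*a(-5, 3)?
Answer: 0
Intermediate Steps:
a(b, n) = 0
(-29 - 12)*a(-5, 3) = (-29 - 12)*0 = -41*0 = 0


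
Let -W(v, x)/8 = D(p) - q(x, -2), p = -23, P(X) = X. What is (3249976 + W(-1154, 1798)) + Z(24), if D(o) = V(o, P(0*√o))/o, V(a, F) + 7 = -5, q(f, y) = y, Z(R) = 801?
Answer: 74767407/23 ≈ 3.2508e+6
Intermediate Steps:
V(a, F) = -12 (V(a, F) = -7 - 5 = -12)
D(o) = -12/o
W(v, x) = -464/23 (W(v, x) = -8*(-12/(-23) - 1*(-2)) = -8*(-12*(-1/23) + 2) = -8*(12/23 + 2) = -8*58/23 = -464/23)
(3249976 + W(-1154, 1798)) + Z(24) = (3249976 - 464/23) + 801 = 74748984/23 + 801 = 74767407/23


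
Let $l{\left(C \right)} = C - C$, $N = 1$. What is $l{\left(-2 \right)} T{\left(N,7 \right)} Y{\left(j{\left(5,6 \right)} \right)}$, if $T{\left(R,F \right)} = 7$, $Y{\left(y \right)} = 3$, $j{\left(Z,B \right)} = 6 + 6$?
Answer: $0$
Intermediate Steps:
$l{\left(C \right)} = 0$
$j{\left(Z,B \right)} = 12$
$l{\left(-2 \right)} T{\left(N,7 \right)} Y{\left(j{\left(5,6 \right)} \right)} = 0 \cdot 7 \cdot 3 = 0 \cdot 3 = 0$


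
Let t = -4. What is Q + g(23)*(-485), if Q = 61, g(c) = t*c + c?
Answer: 33526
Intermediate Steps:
g(c) = -3*c (g(c) = -4*c + c = -3*c)
Q + g(23)*(-485) = 61 - 3*23*(-485) = 61 - 69*(-485) = 61 + 33465 = 33526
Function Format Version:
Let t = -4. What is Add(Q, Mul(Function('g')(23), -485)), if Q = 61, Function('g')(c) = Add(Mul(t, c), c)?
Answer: 33526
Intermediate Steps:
Function('g')(c) = Mul(-3, c) (Function('g')(c) = Add(Mul(-4, c), c) = Mul(-3, c))
Add(Q, Mul(Function('g')(23), -485)) = Add(61, Mul(Mul(-3, 23), -485)) = Add(61, Mul(-69, -485)) = Add(61, 33465) = 33526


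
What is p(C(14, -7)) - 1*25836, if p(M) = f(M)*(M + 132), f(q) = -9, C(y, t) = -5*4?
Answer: -26844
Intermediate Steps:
C(y, t) = -20
p(M) = -1188 - 9*M (p(M) = -9*(M + 132) = -9*(132 + M) = -1188 - 9*M)
p(C(14, -7)) - 1*25836 = (-1188 - 9*(-20)) - 1*25836 = (-1188 + 180) - 25836 = -1008 - 25836 = -26844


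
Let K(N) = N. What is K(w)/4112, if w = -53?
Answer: -53/4112 ≈ -0.012889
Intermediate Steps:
K(w)/4112 = -53/4112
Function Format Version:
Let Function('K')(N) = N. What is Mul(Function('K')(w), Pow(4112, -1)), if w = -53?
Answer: Rational(-53, 4112) ≈ -0.012889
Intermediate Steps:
Mul(Function('K')(w), Pow(4112, -1)) = Mul(-53, Pow(4112, -1)) = Mul(-53, Rational(1, 4112)) = Rational(-53, 4112)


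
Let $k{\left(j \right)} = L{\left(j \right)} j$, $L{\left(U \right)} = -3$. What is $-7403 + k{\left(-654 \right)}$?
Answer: $-5441$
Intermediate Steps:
$k{\left(j \right)} = - 3 j$
$-7403 + k{\left(-654 \right)} = -7403 - -1962 = -7403 + 1962 = -5441$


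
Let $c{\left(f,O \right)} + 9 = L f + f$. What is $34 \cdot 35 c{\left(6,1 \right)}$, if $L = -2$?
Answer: $-17850$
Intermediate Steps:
$c{\left(f,O \right)} = -9 - f$ ($c{\left(f,O \right)} = -9 + \left(- 2 f + f\right) = -9 - f$)
$34 \cdot 35 c{\left(6,1 \right)} = 34 \cdot 35 \left(-9 - 6\right) = 1190 \left(-9 - 6\right) = 1190 \left(-15\right) = -17850$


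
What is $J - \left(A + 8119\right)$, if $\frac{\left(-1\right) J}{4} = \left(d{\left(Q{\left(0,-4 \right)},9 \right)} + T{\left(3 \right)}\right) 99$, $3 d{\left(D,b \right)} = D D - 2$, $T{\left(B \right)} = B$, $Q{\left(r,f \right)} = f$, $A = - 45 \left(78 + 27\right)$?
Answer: $-6430$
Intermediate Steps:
$A = -4725$ ($A = \left(-45\right) 105 = -4725$)
$d{\left(D,b \right)} = - \frac{2}{3} + \frac{D^{2}}{3}$ ($d{\left(D,b \right)} = \frac{D D - 2}{3} = \frac{D^{2} - 2}{3} = \frac{-2 + D^{2}}{3} = - \frac{2}{3} + \frac{D^{2}}{3}$)
$J = -3036$ ($J = - 4 \left(\left(- \frac{2}{3} + \frac{\left(-4\right)^{2}}{3}\right) + 3\right) 99 = - 4 \left(\left(- \frac{2}{3} + \frac{1}{3} \cdot 16\right) + 3\right) 99 = - 4 \left(\left(- \frac{2}{3} + \frac{16}{3}\right) + 3\right) 99 = - 4 \left(\frac{14}{3} + 3\right) 99 = - 4 \cdot \frac{23}{3} \cdot 99 = \left(-4\right) 759 = -3036$)
$J - \left(A + 8119\right) = -3036 - \left(-4725 + 8119\right) = -3036 - 3394 = -6430$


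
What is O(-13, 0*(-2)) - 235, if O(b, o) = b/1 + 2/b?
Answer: -3226/13 ≈ -248.15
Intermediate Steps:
O(b, o) = b + 2/b (O(b, o) = b*1 + 2/b = b + 2/b)
O(-13, 0*(-2)) - 235 = (-13 + 2/(-13)) - 235 = (-13 + 2*(-1/13)) - 235 = (-13 - 2/13) - 235 = -171/13 - 235 = -3226/13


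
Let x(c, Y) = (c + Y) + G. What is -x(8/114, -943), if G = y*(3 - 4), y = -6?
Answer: 53405/57 ≈ 936.93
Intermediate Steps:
G = 6 (G = -6*(3 - 4) = -6*(-1) = 6)
x(c, Y) = 6 + Y + c (x(c, Y) = (c + Y) + 6 = (Y + c) + 6 = 6 + Y + c)
-x(8/114, -943) = -(6 - 943 + 8/114) = -(6 - 943 + 8*(1/114)) = -(6 - 943 + 4/57) = -1*(-53405/57) = 53405/57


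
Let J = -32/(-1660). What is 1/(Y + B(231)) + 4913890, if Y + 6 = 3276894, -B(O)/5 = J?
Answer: 1336488136157523/271981696 ≈ 4.9139e+6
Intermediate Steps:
J = 8/415 (J = -32*(-1/1660) = 8/415 ≈ 0.019277)
B(O) = -8/83 (B(O) = -5*8/415 = -8/83)
Y = 3276888 (Y = -6 + 3276894 = 3276888)
1/(Y + B(231)) + 4913890 = 1/(3276888 - 8/83) + 4913890 = 1/(271981696/83) + 4913890 = 83/271981696 + 4913890 = 1336488136157523/271981696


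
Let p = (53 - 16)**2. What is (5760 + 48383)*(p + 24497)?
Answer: 1400462838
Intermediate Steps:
p = 1369 (p = 37**2 = 1369)
(5760 + 48383)*(p + 24497) = (5760 + 48383)*(1369 + 24497) = 54143*25866 = 1400462838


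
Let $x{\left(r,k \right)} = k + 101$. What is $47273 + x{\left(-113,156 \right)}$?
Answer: $47530$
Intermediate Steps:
$x{\left(r,k \right)} = 101 + k$
$47273 + x{\left(-113,156 \right)} = 47273 + \left(101 + 156\right) = 47273 + 257 = 47530$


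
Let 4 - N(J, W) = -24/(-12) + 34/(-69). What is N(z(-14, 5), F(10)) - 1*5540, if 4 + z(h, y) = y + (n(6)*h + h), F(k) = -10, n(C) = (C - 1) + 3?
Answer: -382088/69 ≈ -5537.5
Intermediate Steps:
n(C) = 2 + C (n(C) = (-1 + C) + 3 = 2 + C)
z(h, y) = -4 + y + 9*h (z(h, y) = -4 + (y + ((2 + 6)*h + h)) = -4 + (y + (8*h + h)) = -4 + (y + 9*h) = -4 + y + 9*h)
N(J, W) = 172/69 (N(J, W) = 4 - (-24/(-12) + 34/(-69)) = 4 - (-24*(-1/12) + 34*(-1/69)) = 4 - (2 - 34/69) = 4 - 1*104/69 = 4 - 104/69 = 172/69)
N(z(-14, 5), F(10)) - 1*5540 = 172/69 - 1*5540 = 172/69 - 5540 = -382088/69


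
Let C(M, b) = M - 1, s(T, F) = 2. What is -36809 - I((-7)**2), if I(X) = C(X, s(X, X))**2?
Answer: -39113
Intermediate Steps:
C(M, b) = -1 + M
I(X) = (-1 + X)**2
-36809 - I((-7)**2) = -36809 - (-1 + (-7)**2)**2 = -36809 - (-1 + 49)**2 = -36809 - 1*48**2 = -36809 - 1*2304 = -36809 - 2304 = -39113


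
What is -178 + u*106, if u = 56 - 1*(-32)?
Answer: 9150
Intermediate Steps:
u = 88 (u = 56 + 32 = 88)
-178 + u*106 = -178 + 88*106 = -178 + 9328 = 9150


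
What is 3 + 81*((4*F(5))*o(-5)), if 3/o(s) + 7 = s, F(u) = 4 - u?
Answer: 84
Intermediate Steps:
o(s) = 3/(-7 + s)
3 + 81*((4*F(5))*o(-5)) = 3 + 81*((4*(4 - 1*5))*(3/(-7 - 5))) = 3 + 81*((4*(4 - 5))*(3/(-12))) = 3 + 81*((4*(-1))*(3*(-1/12))) = 3 + 81*(-4*(-¼)) = 3 + 81*1 = 3 + 81 = 84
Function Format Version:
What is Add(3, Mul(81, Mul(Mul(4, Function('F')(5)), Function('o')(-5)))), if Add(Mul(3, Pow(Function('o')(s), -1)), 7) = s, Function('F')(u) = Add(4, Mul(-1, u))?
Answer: 84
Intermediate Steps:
Function('o')(s) = Mul(3, Pow(Add(-7, s), -1))
Add(3, Mul(81, Mul(Mul(4, Function('F')(5)), Function('o')(-5)))) = Add(3, Mul(81, Mul(Mul(4, Add(4, Mul(-1, 5))), Mul(3, Pow(Add(-7, -5), -1))))) = Add(3, Mul(81, Mul(Mul(4, Add(4, -5)), Mul(3, Pow(-12, -1))))) = Add(3, Mul(81, Mul(Mul(4, -1), Mul(3, Rational(-1, 12))))) = Add(3, Mul(81, Mul(-4, Rational(-1, 4)))) = Add(3, Mul(81, 1)) = Add(3, 81) = 84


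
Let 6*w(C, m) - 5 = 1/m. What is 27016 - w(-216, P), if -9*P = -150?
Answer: 8104547/300 ≈ 27015.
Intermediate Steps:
P = 50/3 (P = -1/9*(-150) = 50/3 ≈ 16.667)
w(C, m) = 5/6 + 1/(6*m)
27016 - w(-216, P) = 27016 - (1 + 5*(50/3))/(6*50/3) = 27016 - 3*(1 + 250/3)/(6*50) = 27016 - 3*253/(6*50*3) = 27016 - 1*253/300 = 27016 - 253/300 = 8104547/300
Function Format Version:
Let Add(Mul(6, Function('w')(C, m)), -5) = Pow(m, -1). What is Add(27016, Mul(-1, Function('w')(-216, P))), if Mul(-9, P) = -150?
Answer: Rational(8104547, 300) ≈ 27015.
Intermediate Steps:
P = Rational(50, 3) (P = Mul(Rational(-1, 9), -150) = Rational(50, 3) ≈ 16.667)
Function('w')(C, m) = Add(Rational(5, 6), Mul(Rational(1, 6), Pow(m, -1)))
Add(27016, Mul(-1, Function('w')(-216, P))) = Add(27016, Mul(-1, Mul(Rational(1, 6), Pow(Rational(50, 3), -1), Add(1, Mul(5, Rational(50, 3)))))) = Add(27016, Mul(-1, Mul(Rational(1, 6), Rational(3, 50), Add(1, Rational(250, 3))))) = Add(27016, Mul(-1, Mul(Rational(1, 6), Rational(3, 50), Rational(253, 3)))) = Add(27016, Mul(-1, Rational(253, 300))) = Add(27016, Rational(-253, 300)) = Rational(8104547, 300)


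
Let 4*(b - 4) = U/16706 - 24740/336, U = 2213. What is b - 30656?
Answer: -86079718775/2806608 ≈ -30670.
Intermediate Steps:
b = -40343927/2806608 (b = 4 + (2213/16706 - 24740/336)/4 = 4 + (2213*(1/16706) - 24740*1/336)/4 = 4 + (2213/16706 - 6185/84)/4 = 4 + (¼)*(-51570359/701652) = 4 - 51570359/2806608 = -40343927/2806608 ≈ -14.375)
b - 30656 = -40343927/2806608 - 30656 = -86079718775/2806608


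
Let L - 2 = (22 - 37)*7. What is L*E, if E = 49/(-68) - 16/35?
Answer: 288709/2380 ≈ 121.31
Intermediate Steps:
E = -2803/2380 (E = 49*(-1/68) - 16*1/35 = -49/68 - 16/35 = -2803/2380 ≈ -1.1777)
L = -103 (L = 2 + (22 - 37)*7 = 2 - 15*7 = 2 - 105 = -103)
L*E = -103*(-2803/2380) = 288709/2380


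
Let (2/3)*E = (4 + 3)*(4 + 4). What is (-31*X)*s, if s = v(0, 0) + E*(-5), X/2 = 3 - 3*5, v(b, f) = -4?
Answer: -315456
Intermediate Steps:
E = 84 (E = 3*((4 + 3)*(4 + 4))/2 = 3*(7*8)/2 = (3/2)*56 = 84)
X = -24 (X = 2*(3 - 3*5) = 2*(3 - 15) = 2*(-12) = -24)
s = -424 (s = -4 + 84*(-5) = -4 - 420 = -424)
(-31*X)*s = -31*(-24)*(-424) = 744*(-424) = -315456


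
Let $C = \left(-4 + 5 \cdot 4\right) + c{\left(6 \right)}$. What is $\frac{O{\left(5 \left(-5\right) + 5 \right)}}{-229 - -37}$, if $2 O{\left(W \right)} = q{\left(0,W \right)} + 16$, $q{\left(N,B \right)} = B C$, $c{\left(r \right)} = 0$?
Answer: $\frac{19}{24} \approx 0.79167$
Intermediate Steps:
$C = 16$ ($C = \left(-4 + 5 \cdot 4\right) + 0 = \left(-4 + 20\right) + 0 = 16 + 0 = 16$)
$q{\left(N,B \right)} = 16 B$ ($q{\left(N,B \right)} = B 16 = 16 B$)
$O{\left(W \right)} = 8 + 8 W$ ($O{\left(W \right)} = \frac{16 W + 16}{2} = \frac{16 + 16 W}{2} = 8 + 8 W$)
$\frac{O{\left(5 \left(-5\right) + 5 \right)}}{-229 - -37} = \frac{8 + 8 \left(5 \left(-5\right) + 5\right)}{-229 - -37} = \frac{8 + 8 \left(-25 + 5\right)}{-229 + 37} = \frac{8 + 8 \left(-20\right)}{-192} = \left(8 - 160\right) \left(- \frac{1}{192}\right) = \left(-152\right) \left(- \frac{1}{192}\right) = \frac{19}{24}$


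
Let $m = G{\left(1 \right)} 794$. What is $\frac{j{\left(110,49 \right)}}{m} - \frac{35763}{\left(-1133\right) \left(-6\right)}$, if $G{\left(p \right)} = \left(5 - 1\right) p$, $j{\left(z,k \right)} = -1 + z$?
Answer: $- \frac{18807051}{3598408} \approx -5.2265$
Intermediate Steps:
$G{\left(p \right)} = 4 p$
$m = 3176$ ($m = 4 \cdot 1 \cdot 794 = 4 \cdot 794 = 3176$)
$\frac{j{\left(110,49 \right)}}{m} - \frac{35763}{\left(-1133\right) \left(-6\right)} = \frac{-1 + 110}{3176} - \frac{35763}{\left(-1133\right) \left(-6\right)} = 109 \cdot \frac{1}{3176} - \frac{35763}{6798} = \frac{109}{3176} - \frac{11921}{2266} = - \frac{18807051}{3598408}$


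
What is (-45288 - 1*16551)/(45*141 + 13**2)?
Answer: -61839/6514 ≈ -9.4932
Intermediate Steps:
(-45288 - 1*16551)/(45*141 + 13**2) = (-45288 - 16551)/(6345 + 169) = -61839/6514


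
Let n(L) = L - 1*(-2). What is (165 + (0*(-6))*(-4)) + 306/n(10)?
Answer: 381/2 ≈ 190.50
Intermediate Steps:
n(L) = 2 + L (n(L) = L + 2 = 2 + L)
(165 + (0*(-6))*(-4)) + 306/n(10) = (165 + (0*(-6))*(-4)) + 306/(2 + 10) = (165 + 0*(-4)) + 306/12 = (165 + 0) + 306*(1/12) = 165 + 51/2 = 381/2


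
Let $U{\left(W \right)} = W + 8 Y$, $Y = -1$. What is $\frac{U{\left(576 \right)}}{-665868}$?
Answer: $- \frac{142}{166467} \approx -0.00085302$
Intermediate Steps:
$U{\left(W \right)} = -8 + W$ ($U{\left(W \right)} = W + 8 \left(-1\right) = W - 8 = -8 + W$)
$\frac{U{\left(576 \right)}}{-665868} = \frac{-8 + 576}{-665868} = 568 \left(- \frac{1}{665868}\right) = - \frac{142}{166467}$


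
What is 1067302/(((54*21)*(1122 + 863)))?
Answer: 533651/1125495 ≈ 0.47415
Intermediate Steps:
1067302/(((54*21)*(1122 + 863))) = 1067302/((1134*1985)) = 1067302/2250990 = 1067302*(1/2250990) = 533651/1125495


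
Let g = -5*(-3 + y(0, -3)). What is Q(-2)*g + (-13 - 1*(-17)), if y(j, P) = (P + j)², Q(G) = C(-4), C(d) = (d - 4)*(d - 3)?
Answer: -1676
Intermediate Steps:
C(d) = (-4 + d)*(-3 + d)
Q(G) = 56 (Q(G) = 12 + (-4)² - 7*(-4) = 12 + 16 + 28 = 56)
g = -30 (g = -5*(-3 + (-3 + 0)²) = -5*(-3 + (-3)²) = -5*(-3 + 9) = -5*6 = -30)
Q(-2)*g + (-13 - 1*(-17)) = 56*(-30) + (-13 - 1*(-17)) = -1680 + (-13 + 17) = -1680 + 4 = -1676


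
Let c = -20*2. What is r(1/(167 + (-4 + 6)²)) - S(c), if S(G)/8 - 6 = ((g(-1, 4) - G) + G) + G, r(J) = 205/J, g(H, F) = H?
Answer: 35335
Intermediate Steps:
c = -40
S(G) = 40 + 8*G (S(G) = 48 + 8*(((-1 - G) + G) + G) = 48 + 8*(-1 + G) = 48 + (-8 + 8*G) = 40 + 8*G)
r(1/(167 + (-4 + 6)²)) - S(c) = 205/(1/(167 + (-4 + 6)²)) - (40 + 8*(-40)) = 205/(1/(167 + 2²)) - (40 - 320) = 205/(1/(167 + 4)) - 1*(-280) = 205/(1/171) + 280 = 205*171 + 280 = 35055 + 280 = 35335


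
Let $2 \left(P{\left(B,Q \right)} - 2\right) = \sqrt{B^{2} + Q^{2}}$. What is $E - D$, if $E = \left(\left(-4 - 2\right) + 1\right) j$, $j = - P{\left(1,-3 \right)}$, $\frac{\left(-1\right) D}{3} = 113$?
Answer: $349 + \frac{5 \sqrt{10}}{2} \approx 356.91$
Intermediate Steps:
$D = -339$ ($D = \left(-3\right) 113 = -339$)
$P{\left(B,Q \right)} = 2 + \frac{\sqrt{B^{2} + Q^{2}}}{2}$
$j = -2 - \frac{\sqrt{10}}{2}$ ($j = - (2 + \frac{\sqrt{1^{2} + \left(-3\right)^{2}}}{2}) = - (2 + \frac{\sqrt{1 + 9}}{2}) = - (2 + \frac{\sqrt{10}}{2}) = -2 - \frac{\sqrt{10}}{2} \approx -3.5811$)
$E = 10 + \frac{5 \sqrt{10}}{2}$ ($E = \left(\left(-4 - 2\right) + 1\right) \left(-2 - \frac{\sqrt{10}}{2}\right) = \left(-6 + 1\right) \left(-2 - \frac{\sqrt{10}}{2}\right) = - 5 \left(-2 - \frac{\sqrt{10}}{2}\right) = 10 + \frac{5 \sqrt{10}}{2} \approx 17.906$)
$E - D = \left(10 + \frac{5 \sqrt{10}}{2}\right) - -339 = \left(10 + \frac{5 \sqrt{10}}{2}\right) + 339 = 349 + \frac{5 \sqrt{10}}{2}$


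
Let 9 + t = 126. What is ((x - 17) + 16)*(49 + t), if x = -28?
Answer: -4814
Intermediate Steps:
t = 117 (t = -9 + 126 = 117)
((x - 17) + 16)*(49 + t) = ((-28 - 17) + 16)*(49 + 117) = (-45 + 16)*166 = -29*166 = -4814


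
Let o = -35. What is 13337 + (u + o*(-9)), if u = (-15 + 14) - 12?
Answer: 13639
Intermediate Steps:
u = -13 (u = -1 - 12 = -13)
13337 + (u + o*(-9)) = 13337 + (-13 - 35*(-9)) = 13337 + (-13 + 315) = 13337 + 302 = 13639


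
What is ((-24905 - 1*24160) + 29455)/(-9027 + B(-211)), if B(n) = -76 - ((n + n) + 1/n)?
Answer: 413771/183169 ≈ 2.2590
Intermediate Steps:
B(n) = -76 - 1/n - 2*n (B(n) = -76 - (2*n + 1/n) = -76 - (1/n + 2*n) = -76 + (-1/n - 2*n) = -76 - 1/n - 2*n)
((-24905 - 1*24160) + 29455)/(-9027 + B(-211)) = ((-24905 - 1*24160) + 29455)/(-9027 + (-76 - 1/(-211) - 2*(-211))) = ((-24905 - 24160) + 29455)/(-9027 + (-76 - 1*(-1/211) + 422)) = (-49065 + 29455)/(-9027 + (-76 + 1/211 + 422)) = -19610/(-9027 + 73007/211) = -19610/(-1831690/211) = -19610*(-211/1831690) = 413771/183169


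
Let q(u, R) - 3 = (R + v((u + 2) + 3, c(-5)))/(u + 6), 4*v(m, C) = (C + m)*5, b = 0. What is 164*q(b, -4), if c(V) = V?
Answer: 1148/3 ≈ 382.67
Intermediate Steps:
v(m, C) = 5*C/4 + 5*m/4 (v(m, C) = ((C + m)*5)/4 = (5*C + 5*m)/4 = 5*C/4 + 5*m/4)
q(u, R) = 3 + (R + 5*u/4)/(6 + u) (q(u, R) = 3 + (R + ((5/4)*(-5) + 5*((u + 2) + 3)/4))/(u + 6) = 3 + (R + (-25/4 + 5*((2 + u) + 3)/4))/(6 + u) = 3 + (R + (-25/4 + 5*(5 + u)/4))/(6 + u) = 3 + (R + (-25/4 + (25/4 + 5*u/4)))/(6 + u) = 3 + (R + 5*u/4)/(6 + u))
164*q(b, -4) = 164*((18 - 4 + (17/4)*0)/(6 + 0)) = 164*((18 - 4 + 0)/6) = 164*((⅙)*14) = 164*(7/3) = 1148/3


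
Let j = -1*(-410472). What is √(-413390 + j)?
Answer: I*√2918 ≈ 54.018*I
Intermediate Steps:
j = 410472
√(-413390 + j) = √(-413390 + 410472) = √(-2918) = I*√2918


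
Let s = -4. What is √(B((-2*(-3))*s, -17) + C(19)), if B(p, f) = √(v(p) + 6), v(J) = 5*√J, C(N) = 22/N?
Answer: √(418 + 361*√2*√(3 + 5*I*√6))/19 ≈ 2.3542 + 0.65838*I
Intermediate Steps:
B(p, f) = √(6 + 5*√p) (B(p, f) = √(5*√p + 6) = √(6 + 5*√p))
√(B((-2*(-3))*s, -17) + C(19)) = √(√(6 + 5*√(-2*(-3)*(-4))) + 22/19) = √(√(6 + 5*√(6*(-4))) + 22*(1/19)) = √(√(6 + 5*√(-24)) + 22/19) = √(√(6 + 5*(2*I*√6)) + 22/19) = √(√(6 + 10*I*√6) + 22/19) = √(22/19 + √(6 + 10*I*√6))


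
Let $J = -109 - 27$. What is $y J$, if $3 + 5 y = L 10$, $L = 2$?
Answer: $- \frac{2312}{5} \approx -462.4$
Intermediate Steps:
$y = \frac{17}{5}$ ($y = - \frac{3}{5} + \frac{2 \cdot 10}{5} = - \frac{3}{5} + \frac{1}{5} \cdot 20 = - \frac{3}{5} + 4 = \frac{17}{5} \approx 3.4$)
$J = -136$
$y J = \frac{17}{5} \left(-136\right) = - \frac{2312}{5}$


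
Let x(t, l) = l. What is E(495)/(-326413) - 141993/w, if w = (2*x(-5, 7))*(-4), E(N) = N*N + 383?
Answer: 46334618261/18279128 ≈ 2534.8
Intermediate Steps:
E(N) = 383 + N² (E(N) = N² + 383 = 383 + N²)
w = -56 (w = (2*7)*(-4) = 14*(-4) = -56)
E(495)/(-326413) - 141993/w = (383 + 495²)/(-326413) - 141993/(-56) = (383 + 245025)*(-1/326413) - 141993*(-1/56) = 245408*(-1/326413) + 141993/56 = -245408/326413 + 141993/56 = 46334618261/18279128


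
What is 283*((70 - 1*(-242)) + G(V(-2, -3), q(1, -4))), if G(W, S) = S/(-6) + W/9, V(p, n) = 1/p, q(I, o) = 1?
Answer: 794098/9 ≈ 88233.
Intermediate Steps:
G(W, S) = -S/6 + W/9 (G(W, S) = S*(-⅙) + W*(⅑) = -S/6 + W/9)
283*((70 - 1*(-242)) + G(V(-2, -3), q(1, -4))) = 283*((70 - 1*(-242)) + (-⅙*1 + (⅑)/(-2))) = 283*((70 + 242) + (-⅙ + (⅑)*(-½))) = 283*(312 + (-⅙ - 1/18)) = 283*(312 - 2/9) = 283*(2806/9) = 794098/9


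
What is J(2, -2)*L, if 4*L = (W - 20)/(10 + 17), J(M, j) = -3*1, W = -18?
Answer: 19/18 ≈ 1.0556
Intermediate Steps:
J(M, j) = -3
L = -19/54 (L = ((-18 - 20)/(10 + 17))/4 = (-38/27)/4 = (-38*1/27)/4 = (1/4)*(-38/27) = -19/54 ≈ -0.35185)
J(2, -2)*L = -3*(-19/54) = 19/18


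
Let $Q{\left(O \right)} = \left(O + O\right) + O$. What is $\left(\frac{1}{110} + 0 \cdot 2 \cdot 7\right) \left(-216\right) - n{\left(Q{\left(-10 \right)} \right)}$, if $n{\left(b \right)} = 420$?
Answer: $- \frac{23208}{55} \approx -421.96$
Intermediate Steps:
$Q{\left(O \right)} = 3 O$ ($Q{\left(O \right)} = 2 O + O = 3 O$)
$\left(\frac{1}{110} + 0 \cdot 2 \cdot 7\right) \left(-216\right) - n{\left(Q{\left(-10 \right)} \right)} = \left(\frac{1}{110} + 0 \cdot 2 \cdot 7\right) \left(-216\right) - 420 = \left(\frac{1}{110} + 0 \cdot 7\right) \left(-216\right) - 420 = \left(\frac{1}{110} + 0\right) \left(-216\right) - 420 = \frac{1}{110} \left(-216\right) - 420 = - \frac{108}{55} - 420 = - \frac{23208}{55}$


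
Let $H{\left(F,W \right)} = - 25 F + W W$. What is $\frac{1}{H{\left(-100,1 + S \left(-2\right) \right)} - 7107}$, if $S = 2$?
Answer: $- \frac{1}{4598} \approx -0.00021749$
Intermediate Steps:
$H{\left(F,W \right)} = W^{2} - 25 F$ ($H{\left(F,W \right)} = - 25 F + W^{2} = W^{2} - 25 F$)
$\frac{1}{H{\left(-100,1 + S \left(-2\right) \right)} - 7107} = \frac{1}{\left(\left(1 + 2 \left(-2\right)\right)^{2} - -2500\right) - 7107} = \frac{1}{\left(\left(1 - 4\right)^{2} + 2500\right) - 7107} = \frac{1}{\left(\left(-3\right)^{2} + 2500\right) - 7107} = \frac{1}{\left(9 + 2500\right) - 7107} = \frac{1}{2509 - 7107} = \frac{1}{-4598} = - \frac{1}{4598}$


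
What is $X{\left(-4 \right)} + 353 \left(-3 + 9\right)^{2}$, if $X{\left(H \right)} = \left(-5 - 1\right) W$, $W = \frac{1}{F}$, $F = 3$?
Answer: $12706$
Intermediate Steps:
$W = \frac{1}{3} \approx 0.33333$
$X{\left(H \right)} = -2$ ($X{\left(H \right)} = \left(-5 - 1\right) \frac{1}{3} = \left(-6\right) \frac{1}{3} = -2$)
$X{\left(-4 \right)} + 353 \left(-3 + 9\right)^{2} = -2 + 353 \left(-3 + 9\right)^{2} = -2 + 353 \cdot 6^{2} = -2 + 353 \cdot 36 = -2 + 12708 = 12706$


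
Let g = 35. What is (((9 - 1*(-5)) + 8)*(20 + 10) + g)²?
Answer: 483025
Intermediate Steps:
(((9 - 1*(-5)) + 8)*(20 + 10) + g)² = (((9 - 1*(-5)) + 8)*(20 + 10) + 35)² = (((9 + 5) + 8)*30 + 35)² = ((14 + 8)*30 + 35)² = (22*30 + 35)² = (660 + 35)² = 695² = 483025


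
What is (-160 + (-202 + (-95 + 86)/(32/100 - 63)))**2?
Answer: 321521886841/2455489 ≈ 1.3094e+5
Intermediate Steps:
(-160 + (-202 + (-95 + 86)/(32/100 - 63)))**2 = (-160 + (-202 - 9/(32*(1/100) - 63)))**2 = (-160 + (-202 - 9/(8/25 - 63)))**2 = (-160 + (-202 - 9/(-1567/25)))**2 = (-160 + (-202 - 9*(-25/1567)))**2 = (-160 + (-202 + 225/1567))**2 = (-160 - 316309/1567)**2 = (-567029/1567)**2 = 321521886841/2455489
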